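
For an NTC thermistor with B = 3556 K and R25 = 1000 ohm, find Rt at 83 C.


NTC thermistor equation: Rt = R25 * exp(B * (1/T - 1/T25)).
T in Kelvin: 356.15 K, T25 = 298.15 K
1/T - 1/T25 = 1/356.15 - 1/298.15 = -0.00054621
B * (1/T - 1/T25) = 3556 * -0.00054621 = -1.9423
Rt = 1000 * exp(-1.9423) = 143.4 ohm

143.4 ohm


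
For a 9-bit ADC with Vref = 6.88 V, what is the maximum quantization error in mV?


The maximum quantization error is +/- LSB/2.
LSB = Vref / 2^n = 6.88 / 512 = 0.0134375 V
Max error = LSB / 2 = 0.0134375 / 2 = 0.00671875 V
Max error = 6.7188 mV

6.7188 mV


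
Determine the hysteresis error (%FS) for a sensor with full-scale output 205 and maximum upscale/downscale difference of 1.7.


Hysteresis = (max difference / full scale) * 100%.
H = (1.7 / 205) * 100
H = 0.829 %FS

0.829 %FS


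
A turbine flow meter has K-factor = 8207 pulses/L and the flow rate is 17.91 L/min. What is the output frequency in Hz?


Frequency = K * Q / 60 (converting L/min to L/s).
f = 8207 * 17.91 / 60
f = 146987.37 / 60
f = 2449.79 Hz

2449.79 Hz


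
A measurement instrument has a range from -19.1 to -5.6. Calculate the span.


Span = upper range - lower range.
Span = -5.6 - (-19.1)
Span = 13.5

13.5


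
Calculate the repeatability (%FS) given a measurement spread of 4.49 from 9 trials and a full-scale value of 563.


Repeatability = (spread / full scale) * 100%.
R = (4.49 / 563) * 100
R = 0.798 %FS

0.798 %FS


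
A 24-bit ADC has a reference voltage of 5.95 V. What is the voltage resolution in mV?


The resolution (LSB) of an ADC is Vref / 2^n.
LSB = 5.95 / 2^24
LSB = 5.95 / 16777216
LSB = 3.5e-07 V = 0.00035465 mV

0.00035465 mV


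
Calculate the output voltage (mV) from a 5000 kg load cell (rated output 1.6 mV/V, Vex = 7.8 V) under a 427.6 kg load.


Vout = rated_output * Vex * (load / capacity).
Vout = 1.6 * 7.8 * (427.6 / 5000)
Vout = 1.6 * 7.8 * 0.08552
Vout = 1.067 mV

1.067 mV


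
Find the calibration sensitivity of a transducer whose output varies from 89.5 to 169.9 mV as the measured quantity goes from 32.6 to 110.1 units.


Sensitivity = (y2 - y1) / (x2 - x1).
S = (169.9 - 89.5) / (110.1 - 32.6)
S = 80.4 / 77.5
S = 1.0374 mV/unit

1.0374 mV/unit


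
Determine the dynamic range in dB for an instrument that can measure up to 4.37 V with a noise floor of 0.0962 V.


Dynamic range = 20 * log10(Vmax / Vnoise).
DR = 20 * log10(4.37 / 0.0962)
DR = 20 * log10(45.43)
DR = 33.15 dB

33.15 dB


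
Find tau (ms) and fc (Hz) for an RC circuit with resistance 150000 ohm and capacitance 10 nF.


Time constant: tau = R * C.
tau = 150000 * 1.00e-08 = 0.0015 s
tau = 1.5 ms
Cutoff frequency: fc = 1 / (2*pi*R*C).
fc = 1 / (2*pi*0.0015) = 106.1 Hz

tau = 1.5 ms, fc = 106.1 Hz


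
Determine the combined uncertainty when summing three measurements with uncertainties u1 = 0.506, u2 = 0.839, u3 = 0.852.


For a sum of independent quantities, uc = sqrt(u1^2 + u2^2 + u3^2).
uc = sqrt(0.506^2 + 0.839^2 + 0.852^2)
uc = sqrt(0.256036 + 0.703921 + 0.725904)
uc = 1.2984

1.2984


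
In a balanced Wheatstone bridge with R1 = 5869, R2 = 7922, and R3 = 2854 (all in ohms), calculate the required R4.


At balance: R1*R4 = R2*R3, so R4 = R2*R3/R1.
R4 = 7922 * 2854 / 5869
R4 = 22609388 / 5869
R4 = 3852.34 ohm

3852.34 ohm


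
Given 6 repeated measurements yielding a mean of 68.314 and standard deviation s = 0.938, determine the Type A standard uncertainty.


The standard uncertainty for Type A evaluation is u = s / sqrt(n).
u = 0.938 / sqrt(6)
u = 0.938 / 2.4495
u = 0.3829

0.3829


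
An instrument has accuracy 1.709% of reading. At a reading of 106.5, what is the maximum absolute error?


Absolute error = (accuracy% / 100) * reading.
Error = (1.709 / 100) * 106.5
Error = 0.01709 * 106.5
Error = 1.8201

1.8201


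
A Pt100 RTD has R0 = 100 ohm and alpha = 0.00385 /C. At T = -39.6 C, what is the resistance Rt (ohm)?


The RTD equation: Rt = R0 * (1 + alpha * T).
Rt = 100 * (1 + 0.00385 * -39.6)
Rt = 100 * (1 + -0.15246)
Rt = 100 * 0.84754
Rt = 84.754 ohm

84.754 ohm


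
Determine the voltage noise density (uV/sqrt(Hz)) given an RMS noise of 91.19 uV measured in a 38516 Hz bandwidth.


Noise spectral density = Vrms / sqrt(BW).
NSD = 91.19 / sqrt(38516)
NSD = 91.19 / 196.2549
NSD = 0.4647 uV/sqrt(Hz)

0.4647 uV/sqrt(Hz)


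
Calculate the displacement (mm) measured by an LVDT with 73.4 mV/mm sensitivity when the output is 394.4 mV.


Displacement = Vout / sensitivity.
d = 394.4 / 73.4
d = 5.373 mm

5.373 mm


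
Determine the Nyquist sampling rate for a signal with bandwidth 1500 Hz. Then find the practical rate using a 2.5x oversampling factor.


By Nyquist theorem, fs_min = 2 * fmax.
fs_min = 2 * 1500 = 3000 Hz
Practical rate = 2.5 * fs_min = 2.5 * 3000 = 7500 Hz

fs_min = 3000 Hz, fs_practical = 7500 Hz


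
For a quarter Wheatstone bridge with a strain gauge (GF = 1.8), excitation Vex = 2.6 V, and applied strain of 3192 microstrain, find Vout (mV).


Quarter bridge output: Vout = (GF * epsilon * Vex) / 4.
Vout = (1.8 * 3192e-6 * 2.6) / 4
Vout = 0.01493856 / 4 V
Vout = 0.00373464 V = 3.7346 mV

3.7346 mV


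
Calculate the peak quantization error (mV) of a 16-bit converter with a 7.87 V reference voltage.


The maximum quantization error is +/- LSB/2.
LSB = Vref / 2^n = 7.87 / 65536 = 0.00012009 V
Max error = LSB / 2 = 0.00012009 / 2 = 6.004e-05 V
Max error = 0.06 mV

0.06 mV


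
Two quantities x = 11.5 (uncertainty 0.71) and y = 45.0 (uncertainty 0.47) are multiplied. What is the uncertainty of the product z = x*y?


For a product z = x*y, the relative uncertainty is:
uz/z = sqrt((ux/x)^2 + (uy/y)^2)
Relative uncertainties: ux/x = 0.71/11.5 = 0.061739
uy/y = 0.47/45.0 = 0.010444
z = 11.5 * 45.0 = 517.5
uz = 517.5 * sqrt(0.061739^2 + 0.010444^2) = 32.404

32.404


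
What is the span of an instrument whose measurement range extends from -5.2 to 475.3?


Span = upper range - lower range.
Span = 475.3 - (-5.2)
Span = 480.5

480.5


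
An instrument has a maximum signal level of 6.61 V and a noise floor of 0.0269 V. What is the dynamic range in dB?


Dynamic range = 20 * log10(Vmax / Vnoise).
DR = 20 * log10(6.61 / 0.0269)
DR = 20 * log10(245.72)
DR = 47.81 dB

47.81 dB


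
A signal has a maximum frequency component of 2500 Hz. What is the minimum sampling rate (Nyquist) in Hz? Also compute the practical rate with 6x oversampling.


By Nyquist theorem, fs_min = 2 * fmax.
fs_min = 2 * 2500 = 5000 Hz
Practical rate = 6 * fs_min = 6 * 5000 = 30000 Hz

fs_min = 5000 Hz, fs_practical = 30000 Hz


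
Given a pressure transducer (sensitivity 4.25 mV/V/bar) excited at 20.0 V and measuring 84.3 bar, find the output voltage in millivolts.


Output = sensitivity * Vex * P.
Vout = 4.25 * 20.0 * 84.3
Vout = 85.0 * 84.3
Vout = 7165.5 mV

7165.5 mV


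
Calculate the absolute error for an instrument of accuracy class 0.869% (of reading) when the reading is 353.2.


Absolute error = (accuracy% / 100) * reading.
Error = (0.869 / 100) * 353.2
Error = 0.00869 * 353.2
Error = 3.0693

3.0693


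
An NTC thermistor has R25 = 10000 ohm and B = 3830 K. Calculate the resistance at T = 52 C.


NTC thermistor equation: Rt = R25 * exp(B * (1/T - 1/T25)).
T in Kelvin: 325.15 K, T25 = 298.15 K
1/T - 1/T25 = 1/325.15 - 1/298.15 = -0.00027851
B * (1/T - 1/T25) = 3830 * -0.00027851 = -1.0667
Rt = 10000 * exp(-1.0667) = 3441.4 ohm

3441.4 ohm


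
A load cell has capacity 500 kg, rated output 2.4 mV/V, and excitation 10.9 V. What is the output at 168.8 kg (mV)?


Vout = rated_output * Vex * (load / capacity).
Vout = 2.4 * 10.9 * (168.8 / 500)
Vout = 2.4 * 10.9 * 0.3376
Vout = 8.832 mV

8.832 mV


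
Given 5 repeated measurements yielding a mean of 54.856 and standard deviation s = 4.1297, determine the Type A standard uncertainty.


The standard uncertainty for Type A evaluation is u = s / sqrt(n).
u = 4.1297 / sqrt(5)
u = 4.1297 / 2.2361
u = 1.8469

1.8469


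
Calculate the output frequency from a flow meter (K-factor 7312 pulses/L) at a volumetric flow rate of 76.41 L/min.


Frequency = K * Q / 60 (converting L/min to L/s).
f = 7312 * 76.41 / 60
f = 558709.92 / 60
f = 9311.83 Hz

9311.83 Hz


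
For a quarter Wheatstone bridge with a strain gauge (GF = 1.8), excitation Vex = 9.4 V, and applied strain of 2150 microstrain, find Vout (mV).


Quarter bridge output: Vout = (GF * epsilon * Vex) / 4.
Vout = (1.8 * 2150e-6 * 9.4) / 4
Vout = 0.036378 / 4 V
Vout = 0.0090945 V = 9.0945 mV

9.0945 mV


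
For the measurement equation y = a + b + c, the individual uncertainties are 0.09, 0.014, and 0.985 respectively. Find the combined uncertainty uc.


For a sum of independent quantities, uc = sqrt(u1^2 + u2^2 + u3^2).
uc = sqrt(0.09^2 + 0.014^2 + 0.985^2)
uc = sqrt(0.0081 + 0.000196 + 0.970225)
uc = 0.9892

0.9892


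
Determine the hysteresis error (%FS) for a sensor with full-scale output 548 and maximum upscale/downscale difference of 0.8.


Hysteresis = (max difference / full scale) * 100%.
H = (0.8 / 548) * 100
H = 0.146 %FS

0.146 %FS


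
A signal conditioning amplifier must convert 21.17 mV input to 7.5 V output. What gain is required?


Gain = Vout / Vin (converting to same units).
G = 7.5 V / 21.17 mV
G = 7500.0 mV / 21.17 mV
G = 354.27

354.27


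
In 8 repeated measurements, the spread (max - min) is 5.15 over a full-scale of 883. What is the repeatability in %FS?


Repeatability = (spread / full scale) * 100%.
R = (5.15 / 883) * 100
R = 0.583 %FS

0.583 %FS


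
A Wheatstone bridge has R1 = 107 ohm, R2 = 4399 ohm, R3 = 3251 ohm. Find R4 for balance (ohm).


At balance: R1*R4 = R2*R3, so R4 = R2*R3/R1.
R4 = 4399 * 3251 / 107
R4 = 14301149 / 107
R4 = 133655.6 ohm

133655.6 ohm


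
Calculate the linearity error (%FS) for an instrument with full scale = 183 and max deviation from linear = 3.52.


Linearity error = (max deviation / full scale) * 100%.
Linearity = (3.52 / 183) * 100
Linearity = 1.923 %FS

1.923 %FS


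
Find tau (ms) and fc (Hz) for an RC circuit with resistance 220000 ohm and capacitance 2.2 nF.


Time constant: tau = R * C.
tau = 220000 * 2.20e-09 = 0.000484 s
tau = 0.484 ms
Cutoff frequency: fc = 1 / (2*pi*R*C).
fc = 1 / (2*pi*0.000484) = 328.83 Hz

tau = 0.484 ms, fc = 328.83 Hz


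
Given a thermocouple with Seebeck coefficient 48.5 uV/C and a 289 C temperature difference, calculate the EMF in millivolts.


The thermocouple output V = sensitivity * dT.
V = 48.5 uV/C * 289 C
V = 14016.5 uV
V = 14.017 mV

14.017 mV


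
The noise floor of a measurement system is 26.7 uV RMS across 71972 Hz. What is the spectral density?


Noise spectral density = Vrms / sqrt(BW).
NSD = 26.7 / sqrt(71972)
NSD = 26.7 / 268.276
NSD = 0.0995 uV/sqrt(Hz)

0.0995 uV/sqrt(Hz)


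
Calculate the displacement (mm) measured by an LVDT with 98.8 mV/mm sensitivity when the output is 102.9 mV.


Displacement = Vout / sensitivity.
d = 102.9 / 98.8
d = 1.041 mm

1.041 mm


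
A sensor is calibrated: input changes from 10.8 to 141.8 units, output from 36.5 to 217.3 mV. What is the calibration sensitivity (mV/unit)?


Sensitivity = (y2 - y1) / (x2 - x1).
S = (217.3 - 36.5) / (141.8 - 10.8)
S = 180.8 / 131.0
S = 1.3802 mV/unit

1.3802 mV/unit


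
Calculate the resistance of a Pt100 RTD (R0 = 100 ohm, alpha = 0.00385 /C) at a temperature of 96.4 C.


The RTD equation: Rt = R0 * (1 + alpha * T).
Rt = 100 * (1 + 0.00385 * 96.4)
Rt = 100 * (1 + 0.37114)
Rt = 100 * 1.37114
Rt = 137.114 ohm

137.114 ohm


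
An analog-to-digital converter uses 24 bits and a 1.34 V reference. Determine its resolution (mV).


The resolution (LSB) of an ADC is Vref / 2^n.
LSB = 1.34 / 2^24
LSB = 1.34 / 16777216
LSB = 8e-08 V = 7.987e-05 mV

7.987e-05 mV


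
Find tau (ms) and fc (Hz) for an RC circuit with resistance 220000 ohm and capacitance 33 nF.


Time constant: tau = R * C.
tau = 220000 * 3.30e-08 = 0.00726 s
tau = 7.26 ms
Cutoff frequency: fc = 1 / (2*pi*R*C).
fc = 1 / (2*pi*0.00726) = 21.92 Hz

tau = 7.26 ms, fc = 21.92 Hz


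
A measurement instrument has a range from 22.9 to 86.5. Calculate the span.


Span = upper range - lower range.
Span = 86.5 - (22.9)
Span = 63.6

63.6


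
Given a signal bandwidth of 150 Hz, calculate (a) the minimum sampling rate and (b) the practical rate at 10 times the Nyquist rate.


By Nyquist theorem, fs_min = 2 * fmax.
fs_min = 2 * 150 = 300 Hz
Practical rate = 10 * fs_min = 10 * 300 = 3000 Hz

fs_min = 300 Hz, fs_practical = 3000 Hz


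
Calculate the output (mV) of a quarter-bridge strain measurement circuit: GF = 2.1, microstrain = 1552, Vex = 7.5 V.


Quarter bridge output: Vout = (GF * epsilon * Vex) / 4.
Vout = (2.1 * 1552e-6 * 7.5) / 4
Vout = 0.024444 / 4 V
Vout = 0.006111 V = 6.111 mV

6.111 mV


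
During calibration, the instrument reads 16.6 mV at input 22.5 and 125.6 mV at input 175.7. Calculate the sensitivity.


Sensitivity = (y2 - y1) / (x2 - x1).
S = (125.6 - 16.6) / (175.7 - 22.5)
S = 109.0 / 153.2
S = 0.7115 mV/unit

0.7115 mV/unit


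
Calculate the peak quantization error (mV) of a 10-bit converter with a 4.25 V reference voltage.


The maximum quantization error is +/- LSB/2.
LSB = Vref / 2^n = 4.25 / 1024 = 0.00415039 V
Max error = LSB / 2 = 0.00415039 / 2 = 0.0020752 V
Max error = 2.0752 mV

2.0752 mV


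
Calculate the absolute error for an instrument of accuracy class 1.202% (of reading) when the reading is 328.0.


Absolute error = (accuracy% / 100) * reading.
Error = (1.202 / 100) * 328.0
Error = 0.01202 * 328.0
Error = 3.9426

3.9426


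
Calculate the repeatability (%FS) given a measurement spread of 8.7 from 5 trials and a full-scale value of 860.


Repeatability = (spread / full scale) * 100%.
R = (8.7 / 860) * 100
R = 1.012 %FS

1.012 %FS


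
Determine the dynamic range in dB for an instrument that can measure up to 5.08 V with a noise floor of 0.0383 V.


Dynamic range = 20 * log10(Vmax / Vnoise).
DR = 20 * log10(5.08 / 0.0383)
DR = 20 * log10(132.64)
DR = 42.45 dB

42.45 dB


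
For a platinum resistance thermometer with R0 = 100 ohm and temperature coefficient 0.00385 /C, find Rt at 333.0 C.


The RTD equation: Rt = R0 * (1 + alpha * T).
Rt = 100 * (1 + 0.00385 * 333.0)
Rt = 100 * (1 + 1.28205)
Rt = 100 * 2.28205
Rt = 228.205 ohm

228.205 ohm


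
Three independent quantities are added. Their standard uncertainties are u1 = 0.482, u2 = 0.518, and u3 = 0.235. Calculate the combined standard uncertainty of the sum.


For a sum of independent quantities, uc = sqrt(u1^2 + u2^2 + u3^2).
uc = sqrt(0.482^2 + 0.518^2 + 0.235^2)
uc = sqrt(0.232324 + 0.268324 + 0.055225)
uc = 0.7456

0.7456


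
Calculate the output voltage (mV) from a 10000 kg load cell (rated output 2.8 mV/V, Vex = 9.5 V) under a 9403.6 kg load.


Vout = rated_output * Vex * (load / capacity).
Vout = 2.8 * 9.5 * (9403.6 / 10000)
Vout = 2.8 * 9.5 * 0.94036
Vout = 25.014 mV

25.014 mV


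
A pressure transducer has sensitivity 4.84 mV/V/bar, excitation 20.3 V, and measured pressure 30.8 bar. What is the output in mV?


Output = sensitivity * Vex * P.
Vout = 4.84 * 20.3 * 30.8
Vout = 98.252 * 30.8
Vout = 3026.16 mV

3026.16 mV


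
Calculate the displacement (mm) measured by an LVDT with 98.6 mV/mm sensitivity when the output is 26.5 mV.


Displacement = Vout / sensitivity.
d = 26.5 / 98.6
d = 0.269 mm

0.269 mm


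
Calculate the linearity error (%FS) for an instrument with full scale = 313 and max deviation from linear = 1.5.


Linearity error = (max deviation / full scale) * 100%.
Linearity = (1.5 / 313) * 100
Linearity = 0.479 %FS

0.479 %FS


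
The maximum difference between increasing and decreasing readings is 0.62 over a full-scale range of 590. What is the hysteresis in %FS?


Hysteresis = (max difference / full scale) * 100%.
H = (0.62 / 590) * 100
H = 0.105 %FS

0.105 %FS


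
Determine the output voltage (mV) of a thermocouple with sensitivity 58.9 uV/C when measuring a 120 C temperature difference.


The thermocouple output V = sensitivity * dT.
V = 58.9 uV/C * 120 C
V = 7068.0 uV
V = 7.068 mV

7.068 mV


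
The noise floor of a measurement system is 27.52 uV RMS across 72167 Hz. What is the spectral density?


Noise spectral density = Vrms / sqrt(BW).
NSD = 27.52 / sqrt(72167)
NSD = 27.52 / 268.6392
NSD = 0.1024 uV/sqrt(Hz)

0.1024 uV/sqrt(Hz)


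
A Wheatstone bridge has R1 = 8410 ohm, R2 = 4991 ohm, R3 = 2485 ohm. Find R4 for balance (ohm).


At balance: R1*R4 = R2*R3, so R4 = R2*R3/R1.
R4 = 4991 * 2485 / 8410
R4 = 12402635 / 8410
R4 = 1474.75 ohm

1474.75 ohm


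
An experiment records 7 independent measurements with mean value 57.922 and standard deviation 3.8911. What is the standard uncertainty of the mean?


The standard uncertainty for Type A evaluation is u = s / sqrt(n).
u = 3.8911 / sqrt(7)
u = 3.8911 / 2.6458
u = 1.4707

1.4707


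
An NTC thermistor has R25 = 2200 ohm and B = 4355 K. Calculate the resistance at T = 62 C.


NTC thermistor equation: Rt = R25 * exp(B * (1/T - 1/T25)).
T in Kelvin: 335.15 K, T25 = 298.15 K
1/T - 1/T25 = 1/335.15 - 1/298.15 = -0.00037028
B * (1/T - 1/T25) = 4355 * -0.00037028 = -1.6126
Rt = 2200 * exp(-1.6126) = 438.6 ohm

438.6 ohm


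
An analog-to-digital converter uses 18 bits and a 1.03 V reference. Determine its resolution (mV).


The resolution (LSB) of an ADC is Vref / 2^n.
LSB = 1.03 / 2^18
LSB = 1.03 / 262144
LSB = 3.93e-06 V = 0.00392914 mV

0.00392914 mV


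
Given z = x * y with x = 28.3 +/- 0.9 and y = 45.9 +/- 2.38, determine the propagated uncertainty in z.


For a product z = x*y, the relative uncertainty is:
uz/z = sqrt((ux/x)^2 + (uy/y)^2)
Relative uncertainties: ux/x = 0.9/28.3 = 0.031802
uy/y = 2.38/45.9 = 0.051852
z = 28.3 * 45.9 = 1299.0
uz = 1299.0 * sqrt(0.031802^2 + 0.051852^2) = 79.013

79.013


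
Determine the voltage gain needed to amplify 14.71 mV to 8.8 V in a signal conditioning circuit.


Gain = Vout / Vin (converting to same units).
G = 8.8 V / 14.71 mV
G = 8800.0 mV / 14.71 mV
G = 598.23

598.23


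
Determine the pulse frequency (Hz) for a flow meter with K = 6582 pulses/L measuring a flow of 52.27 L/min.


Frequency = K * Q / 60 (converting L/min to L/s).
f = 6582 * 52.27 / 60
f = 344041.14 / 60
f = 5734.02 Hz

5734.02 Hz


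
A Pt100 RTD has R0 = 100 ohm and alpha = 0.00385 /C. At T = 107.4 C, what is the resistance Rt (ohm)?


The RTD equation: Rt = R0 * (1 + alpha * T).
Rt = 100 * (1 + 0.00385 * 107.4)
Rt = 100 * (1 + 0.41349)
Rt = 100 * 1.41349
Rt = 141.349 ohm

141.349 ohm


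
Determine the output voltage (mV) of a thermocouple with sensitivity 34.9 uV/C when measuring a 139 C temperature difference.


The thermocouple output V = sensitivity * dT.
V = 34.9 uV/C * 139 C
V = 4851.1 uV
V = 4.851 mV

4.851 mV


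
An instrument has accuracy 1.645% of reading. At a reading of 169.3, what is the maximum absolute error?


Absolute error = (accuracy% / 100) * reading.
Error = (1.645 / 100) * 169.3
Error = 0.01645 * 169.3
Error = 2.785

2.785


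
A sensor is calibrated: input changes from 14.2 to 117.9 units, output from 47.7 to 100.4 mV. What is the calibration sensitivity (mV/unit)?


Sensitivity = (y2 - y1) / (x2 - x1).
S = (100.4 - 47.7) / (117.9 - 14.2)
S = 52.7 / 103.7
S = 0.5082 mV/unit

0.5082 mV/unit


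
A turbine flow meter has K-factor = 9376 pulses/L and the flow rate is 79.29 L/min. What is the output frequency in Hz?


Frequency = K * Q / 60 (converting L/min to L/s).
f = 9376 * 79.29 / 60
f = 743423.04 / 60
f = 12390.38 Hz

12390.38 Hz


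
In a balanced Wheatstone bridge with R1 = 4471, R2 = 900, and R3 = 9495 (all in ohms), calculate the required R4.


At balance: R1*R4 = R2*R3, so R4 = R2*R3/R1.
R4 = 900 * 9495 / 4471
R4 = 8545500 / 4471
R4 = 1911.32 ohm

1911.32 ohm


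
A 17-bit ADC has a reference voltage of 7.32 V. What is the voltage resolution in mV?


The resolution (LSB) of an ADC is Vref / 2^n.
LSB = 7.32 / 2^17
LSB = 7.32 / 131072
LSB = 5.585e-05 V = 0.05584717 mV

0.05584717 mV


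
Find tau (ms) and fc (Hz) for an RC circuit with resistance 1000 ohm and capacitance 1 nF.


Time constant: tau = R * C.
tau = 1000 * 1.00e-09 = 1e-06 s
tau = 0.001 ms
Cutoff frequency: fc = 1 / (2*pi*R*C).
fc = 1 / (2*pi*1e-06) = 159154.94 Hz

tau = 0.001 ms, fc = 159154.94 Hz


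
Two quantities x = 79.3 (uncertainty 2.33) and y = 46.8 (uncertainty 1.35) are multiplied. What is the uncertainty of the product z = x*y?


For a product z = x*y, the relative uncertainty is:
uz/z = sqrt((ux/x)^2 + (uy/y)^2)
Relative uncertainties: ux/x = 2.33/79.3 = 0.029382
uy/y = 1.35/46.8 = 0.028846
z = 79.3 * 46.8 = 3711.2
uz = 3711.2 * sqrt(0.029382^2 + 0.028846^2) = 152.812

152.812


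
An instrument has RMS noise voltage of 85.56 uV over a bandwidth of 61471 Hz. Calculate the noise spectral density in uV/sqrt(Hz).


Noise spectral density = Vrms / sqrt(BW).
NSD = 85.56 / sqrt(61471)
NSD = 85.56 / 247.9335
NSD = 0.3451 uV/sqrt(Hz)

0.3451 uV/sqrt(Hz)


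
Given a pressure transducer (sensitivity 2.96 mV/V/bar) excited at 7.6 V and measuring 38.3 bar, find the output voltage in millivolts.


Output = sensitivity * Vex * P.
Vout = 2.96 * 7.6 * 38.3
Vout = 22.496 * 38.3
Vout = 861.6 mV

861.6 mV


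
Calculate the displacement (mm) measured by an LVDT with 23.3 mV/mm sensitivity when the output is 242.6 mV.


Displacement = Vout / sensitivity.
d = 242.6 / 23.3
d = 10.412 mm

10.412 mm


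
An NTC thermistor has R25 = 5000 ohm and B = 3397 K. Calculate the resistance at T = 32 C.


NTC thermistor equation: Rt = R25 * exp(B * (1/T - 1/T25)).
T in Kelvin: 305.15 K, T25 = 298.15 K
1/T - 1/T25 = 1/305.15 - 1/298.15 = -7.694e-05
B * (1/T - 1/T25) = 3397 * -7.694e-05 = -0.2614
Rt = 5000 * exp(-0.2614) = 3850.0 ohm

3850.0 ohm


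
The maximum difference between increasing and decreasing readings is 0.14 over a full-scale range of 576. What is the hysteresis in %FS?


Hysteresis = (max difference / full scale) * 100%.
H = (0.14 / 576) * 100
H = 0.024 %FS

0.024 %FS


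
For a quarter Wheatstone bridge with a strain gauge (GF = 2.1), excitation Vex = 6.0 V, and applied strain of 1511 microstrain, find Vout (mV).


Quarter bridge output: Vout = (GF * epsilon * Vex) / 4.
Vout = (2.1 * 1511e-6 * 6.0) / 4
Vout = 0.0190386 / 4 V
Vout = 0.00475965 V = 4.7596 mV

4.7596 mV


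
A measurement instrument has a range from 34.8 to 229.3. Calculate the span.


Span = upper range - lower range.
Span = 229.3 - (34.8)
Span = 194.5

194.5


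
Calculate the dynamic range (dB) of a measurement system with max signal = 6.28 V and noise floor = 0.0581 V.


Dynamic range = 20 * log10(Vmax / Vnoise).
DR = 20 * log10(6.28 / 0.0581)
DR = 20 * log10(108.09)
DR = 40.68 dB

40.68 dB


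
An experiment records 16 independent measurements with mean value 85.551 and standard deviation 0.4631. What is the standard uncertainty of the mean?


The standard uncertainty for Type A evaluation is u = s / sqrt(n).
u = 0.4631 / sqrt(16)
u = 0.4631 / 4.0
u = 0.1158

0.1158


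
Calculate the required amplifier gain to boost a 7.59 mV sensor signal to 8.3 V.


Gain = Vout / Vin (converting to same units).
G = 8.3 V / 7.59 mV
G = 8300.0 mV / 7.59 mV
G = 1093.54

1093.54


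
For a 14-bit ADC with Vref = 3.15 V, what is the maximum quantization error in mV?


The maximum quantization error is +/- LSB/2.
LSB = Vref / 2^n = 3.15 / 16384 = 0.00019226 V
Max error = LSB / 2 = 0.00019226 / 2 = 9.613e-05 V
Max error = 0.0961 mV

0.0961 mV


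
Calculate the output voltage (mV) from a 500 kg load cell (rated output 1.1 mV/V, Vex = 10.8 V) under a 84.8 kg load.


Vout = rated_output * Vex * (load / capacity).
Vout = 1.1 * 10.8 * (84.8 / 500)
Vout = 1.1 * 10.8 * 0.1696
Vout = 2.015 mV

2.015 mV


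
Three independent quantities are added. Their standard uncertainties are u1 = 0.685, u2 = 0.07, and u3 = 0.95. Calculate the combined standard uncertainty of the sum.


For a sum of independent quantities, uc = sqrt(u1^2 + u2^2 + u3^2).
uc = sqrt(0.685^2 + 0.07^2 + 0.95^2)
uc = sqrt(0.469225 + 0.0049 + 0.9025)
uc = 1.1733

1.1733


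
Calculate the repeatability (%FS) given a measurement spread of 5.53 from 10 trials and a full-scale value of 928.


Repeatability = (spread / full scale) * 100%.
R = (5.53 / 928) * 100
R = 0.596 %FS

0.596 %FS


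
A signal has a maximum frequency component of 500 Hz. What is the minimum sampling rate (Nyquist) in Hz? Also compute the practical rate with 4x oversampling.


By Nyquist theorem, fs_min = 2 * fmax.
fs_min = 2 * 500 = 1000 Hz
Practical rate = 4 * fs_min = 4 * 1000 = 4000 Hz

fs_min = 1000 Hz, fs_practical = 4000 Hz


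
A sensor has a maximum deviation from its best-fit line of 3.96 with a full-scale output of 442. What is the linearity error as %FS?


Linearity error = (max deviation / full scale) * 100%.
Linearity = (3.96 / 442) * 100
Linearity = 0.896 %FS

0.896 %FS


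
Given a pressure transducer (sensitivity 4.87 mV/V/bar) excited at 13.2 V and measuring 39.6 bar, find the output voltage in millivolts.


Output = sensitivity * Vex * P.
Vout = 4.87 * 13.2 * 39.6
Vout = 64.284 * 39.6
Vout = 2545.65 mV

2545.65 mV


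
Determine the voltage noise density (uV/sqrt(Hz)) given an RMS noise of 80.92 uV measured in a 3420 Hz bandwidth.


Noise spectral density = Vrms / sqrt(BW).
NSD = 80.92 / sqrt(3420)
NSD = 80.92 / 58.4808
NSD = 1.3837 uV/sqrt(Hz)

1.3837 uV/sqrt(Hz)


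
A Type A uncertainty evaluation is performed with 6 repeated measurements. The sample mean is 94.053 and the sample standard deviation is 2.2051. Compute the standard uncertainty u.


The standard uncertainty for Type A evaluation is u = s / sqrt(n).
u = 2.2051 / sqrt(6)
u = 2.2051 / 2.4495
u = 0.9002

0.9002


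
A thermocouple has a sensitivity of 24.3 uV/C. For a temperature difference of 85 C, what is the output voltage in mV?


The thermocouple output V = sensitivity * dT.
V = 24.3 uV/C * 85 C
V = 2065.5 uV
V = 2.066 mV

2.066 mV


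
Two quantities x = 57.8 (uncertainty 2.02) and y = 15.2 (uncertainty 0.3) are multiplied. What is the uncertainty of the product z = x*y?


For a product z = x*y, the relative uncertainty is:
uz/z = sqrt((ux/x)^2 + (uy/y)^2)
Relative uncertainties: ux/x = 2.02/57.8 = 0.034948
uy/y = 0.3/15.2 = 0.019737
z = 57.8 * 15.2 = 878.6
uz = 878.6 * sqrt(0.034948^2 + 0.019737^2) = 35.262

35.262


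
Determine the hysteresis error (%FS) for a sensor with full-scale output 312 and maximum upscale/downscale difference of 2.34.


Hysteresis = (max difference / full scale) * 100%.
H = (2.34 / 312) * 100
H = 0.75 %FS

0.75 %FS


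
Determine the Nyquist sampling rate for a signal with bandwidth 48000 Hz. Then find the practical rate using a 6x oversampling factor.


By Nyquist theorem, fs_min = 2 * fmax.
fs_min = 2 * 48000 = 96000 Hz
Practical rate = 6 * fs_min = 6 * 96000 = 576000 Hz

fs_min = 96000 Hz, fs_practical = 576000 Hz


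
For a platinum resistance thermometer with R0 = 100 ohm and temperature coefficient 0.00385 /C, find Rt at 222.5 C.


The RTD equation: Rt = R0 * (1 + alpha * T).
Rt = 100 * (1 + 0.00385 * 222.5)
Rt = 100 * (1 + 0.856625)
Rt = 100 * 1.856625
Rt = 185.663 ohm

185.663 ohm


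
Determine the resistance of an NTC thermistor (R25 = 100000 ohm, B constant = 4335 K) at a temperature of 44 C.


NTC thermistor equation: Rt = R25 * exp(B * (1/T - 1/T25)).
T in Kelvin: 317.15 K, T25 = 298.15 K
1/T - 1/T25 = 1/317.15 - 1/298.15 = -0.00020093
B * (1/T - 1/T25) = 4335 * -0.00020093 = -0.8711
Rt = 100000 * exp(-0.8711) = 41851.2 ohm

41851.2 ohm


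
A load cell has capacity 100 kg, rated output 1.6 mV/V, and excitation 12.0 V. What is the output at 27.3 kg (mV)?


Vout = rated_output * Vex * (load / capacity).
Vout = 1.6 * 12.0 * (27.3 / 100)
Vout = 1.6 * 12.0 * 0.273
Vout = 5.242 mV

5.242 mV


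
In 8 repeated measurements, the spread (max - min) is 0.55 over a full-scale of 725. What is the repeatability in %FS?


Repeatability = (spread / full scale) * 100%.
R = (0.55 / 725) * 100
R = 0.076 %FS

0.076 %FS


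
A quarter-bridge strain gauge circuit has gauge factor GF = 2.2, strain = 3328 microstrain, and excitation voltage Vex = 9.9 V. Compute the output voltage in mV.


Quarter bridge output: Vout = (GF * epsilon * Vex) / 4.
Vout = (2.2 * 3328e-6 * 9.9) / 4
Vout = 0.07248384 / 4 V
Vout = 0.01812096 V = 18.121 mV

18.121 mV


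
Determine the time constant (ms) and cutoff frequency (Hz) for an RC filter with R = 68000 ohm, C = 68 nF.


Time constant: tau = R * C.
tau = 68000 * 6.80e-08 = 0.004624 s
tau = 4.624 ms
Cutoff frequency: fc = 1 / (2*pi*R*C).
fc = 1 / (2*pi*0.004624) = 34.42 Hz

tau = 4.624 ms, fc = 34.42 Hz


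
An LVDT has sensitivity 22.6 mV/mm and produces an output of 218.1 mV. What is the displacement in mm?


Displacement = Vout / sensitivity.
d = 218.1 / 22.6
d = 9.65 mm

9.65 mm


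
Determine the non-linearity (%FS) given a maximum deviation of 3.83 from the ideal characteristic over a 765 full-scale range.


Linearity error = (max deviation / full scale) * 100%.
Linearity = (3.83 / 765) * 100
Linearity = 0.501 %FS

0.501 %FS


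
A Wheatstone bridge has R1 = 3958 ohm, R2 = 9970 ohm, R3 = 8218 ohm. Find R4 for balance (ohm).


At balance: R1*R4 = R2*R3, so R4 = R2*R3/R1.
R4 = 9970 * 8218 / 3958
R4 = 81933460 / 3958
R4 = 20700.72 ohm

20700.72 ohm


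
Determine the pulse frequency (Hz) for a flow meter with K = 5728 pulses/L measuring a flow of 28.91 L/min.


Frequency = K * Q / 60 (converting L/min to L/s).
f = 5728 * 28.91 / 60
f = 165596.48 / 60
f = 2759.94 Hz

2759.94 Hz


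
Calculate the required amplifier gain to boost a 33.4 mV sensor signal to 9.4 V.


Gain = Vout / Vin (converting to same units).
G = 9.4 V / 33.4 mV
G = 9400.0 mV / 33.4 mV
G = 281.44

281.44


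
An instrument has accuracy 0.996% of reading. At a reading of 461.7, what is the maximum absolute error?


Absolute error = (accuracy% / 100) * reading.
Error = (0.996 / 100) * 461.7
Error = 0.00996 * 461.7
Error = 4.5985

4.5985


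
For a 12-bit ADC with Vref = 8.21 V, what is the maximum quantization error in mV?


The maximum quantization error is +/- LSB/2.
LSB = Vref / 2^n = 8.21 / 4096 = 0.00200439 V
Max error = LSB / 2 = 0.00200439 / 2 = 0.0010022 V
Max error = 1.0022 mV

1.0022 mV


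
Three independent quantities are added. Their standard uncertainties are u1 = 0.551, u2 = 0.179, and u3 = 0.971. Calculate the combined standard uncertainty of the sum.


For a sum of independent quantities, uc = sqrt(u1^2 + u2^2 + u3^2).
uc = sqrt(0.551^2 + 0.179^2 + 0.971^2)
uc = sqrt(0.303601 + 0.032041 + 0.942841)
uc = 1.1307

1.1307


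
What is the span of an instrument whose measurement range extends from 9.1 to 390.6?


Span = upper range - lower range.
Span = 390.6 - (9.1)
Span = 381.5

381.5


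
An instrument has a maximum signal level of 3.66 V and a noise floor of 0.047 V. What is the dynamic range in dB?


Dynamic range = 20 * log10(Vmax / Vnoise).
DR = 20 * log10(3.66 / 0.047)
DR = 20 * log10(77.87)
DR = 37.83 dB

37.83 dB


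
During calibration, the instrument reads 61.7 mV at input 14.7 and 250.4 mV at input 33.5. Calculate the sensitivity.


Sensitivity = (y2 - y1) / (x2 - x1).
S = (250.4 - 61.7) / (33.5 - 14.7)
S = 188.7 / 18.8
S = 10.0372 mV/unit

10.0372 mV/unit


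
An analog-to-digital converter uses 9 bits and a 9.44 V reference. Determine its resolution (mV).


The resolution (LSB) of an ADC is Vref / 2^n.
LSB = 9.44 / 2^9
LSB = 9.44 / 512
LSB = 0.0184375 V = 18.4375 mV

18.4375 mV


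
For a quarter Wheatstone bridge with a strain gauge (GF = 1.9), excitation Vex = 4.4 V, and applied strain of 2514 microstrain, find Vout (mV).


Quarter bridge output: Vout = (GF * epsilon * Vex) / 4.
Vout = (1.9 * 2514e-6 * 4.4) / 4
Vout = 0.02101704 / 4 V
Vout = 0.00525426 V = 5.2543 mV

5.2543 mV


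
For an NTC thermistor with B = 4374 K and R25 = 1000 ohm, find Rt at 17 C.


NTC thermistor equation: Rt = R25 * exp(B * (1/T - 1/T25)).
T in Kelvin: 290.15 K, T25 = 298.15 K
1/T - 1/T25 = 1/290.15 - 1/298.15 = 9.248e-05
B * (1/T - 1/T25) = 4374 * 9.248e-05 = 0.4045
Rt = 1000 * exp(0.4045) = 1498.5 ohm

1498.5 ohm


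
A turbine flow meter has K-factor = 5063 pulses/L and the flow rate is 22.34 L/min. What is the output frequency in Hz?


Frequency = K * Q / 60 (converting L/min to L/s).
f = 5063 * 22.34 / 60
f = 113107.42 / 60
f = 1885.12 Hz

1885.12 Hz


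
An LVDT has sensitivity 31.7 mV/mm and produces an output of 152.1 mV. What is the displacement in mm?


Displacement = Vout / sensitivity.
d = 152.1 / 31.7
d = 4.798 mm

4.798 mm


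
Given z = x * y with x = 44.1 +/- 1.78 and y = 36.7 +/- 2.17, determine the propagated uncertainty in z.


For a product z = x*y, the relative uncertainty is:
uz/z = sqrt((ux/x)^2 + (uy/y)^2)
Relative uncertainties: ux/x = 1.78/44.1 = 0.040363
uy/y = 2.17/36.7 = 0.059128
z = 44.1 * 36.7 = 1618.5
uz = 1618.5 * sqrt(0.040363^2 + 0.059128^2) = 115.868

115.868


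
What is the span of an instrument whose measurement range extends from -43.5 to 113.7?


Span = upper range - lower range.
Span = 113.7 - (-43.5)
Span = 157.2

157.2


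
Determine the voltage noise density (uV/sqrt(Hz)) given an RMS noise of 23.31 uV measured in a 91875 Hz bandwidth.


Noise spectral density = Vrms / sqrt(BW).
NSD = 23.31 / sqrt(91875)
NSD = 23.31 / 303.1089
NSD = 0.0769 uV/sqrt(Hz)

0.0769 uV/sqrt(Hz)


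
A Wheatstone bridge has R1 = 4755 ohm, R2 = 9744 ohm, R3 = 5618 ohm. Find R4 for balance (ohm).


At balance: R1*R4 = R2*R3, so R4 = R2*R3/R1.
R4 = 9744 * 5618 / 4755
R4 = 54741792 / 4755
R4 = 11512.47 ohm

11512.47 ohm


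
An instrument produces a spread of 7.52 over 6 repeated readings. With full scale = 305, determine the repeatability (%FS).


Repeatability = (spread / full scale) * 100%.
R = (7.52 / 305) * 100
R = 2.466 %FS

2.466 %FS


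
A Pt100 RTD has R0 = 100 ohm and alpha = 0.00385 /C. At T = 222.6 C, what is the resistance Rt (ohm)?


The RTD equation: Rt = R0 * (1 + alpha * T).
Rt = 100 * (1 + 0.00385 * 222.6)
Rt = 100 * (1 + 0.85701)
Rt = 100 * 1.85701
Rt = 185.701 ohm

185.701 ohm


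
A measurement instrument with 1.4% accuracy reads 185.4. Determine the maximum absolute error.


Absolute error = (accuracy% / 100) * reading.
Error = (1.4 / 100) * 185.4
Error = 0.014 * 185.4
Error = 2.5956

2.5956


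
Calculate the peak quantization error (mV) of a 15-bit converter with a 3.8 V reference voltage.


The maximum quantization error is +/- LSB/2.
LSB = Vref / 2^n = 3.8 / 32768 = 0.00011597 V
Max error = LSB / 2 = 0.00011597 / 2 = 5.798e-05 V
Max error = 0.058 mV

0.058 mV


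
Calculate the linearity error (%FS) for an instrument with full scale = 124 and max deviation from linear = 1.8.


Linearity error = (max deviation / full scale) * 100%.
Linearity = (1.8 / 124) * 100
Linearity = 1.452 %FS

1.452 %FS


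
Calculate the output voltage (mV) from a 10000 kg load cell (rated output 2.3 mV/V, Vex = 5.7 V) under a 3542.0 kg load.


Vout = rated_output * Vex * (load / capacity).
Vout = 2.3 * 5.7 * (3542.0 / 10000)
Vout = 2.3 * 5.7 * 0.3542
Vout = 4.644 mV

4.644 mV


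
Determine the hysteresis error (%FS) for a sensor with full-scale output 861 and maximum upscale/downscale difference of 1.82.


Hysteresis = (max difference / full scale) * 100%.
H = (1.82 / 861) * 100
H = 0.211 %FS

0.211 %FS


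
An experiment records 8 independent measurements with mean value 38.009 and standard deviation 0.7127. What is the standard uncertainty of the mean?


The standard uncertainty for Type A evaluation is u = s / sqrt(n).
u = 0.7127 / sqrt(8)
u = 0.7127 / 2.8284
u = 0.252

0.252


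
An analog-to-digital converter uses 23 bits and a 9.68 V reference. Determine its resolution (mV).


The resolution (LSB) of an ADC is Vref / 2^n.
LSB = 9.68 / 2^23
LSB = 9.68 / 8388608
LSB = 1.15e-06 V = 0.00115395 mV

0.00115395 mV


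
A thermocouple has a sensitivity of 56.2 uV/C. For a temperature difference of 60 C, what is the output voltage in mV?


The thermocouple output V = sensitivity * dT.
V = 56.2 uV/C * 60 C
V = 3372.0 uV
V = 3.372 mV

3.372 mV


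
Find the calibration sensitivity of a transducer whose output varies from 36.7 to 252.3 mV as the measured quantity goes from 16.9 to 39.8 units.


Sensitivity = (y2 - y1) / (x2 - x1).
S = (252.3 - 36.7) / (39.8 - 16.9)
S = 215.6 / 22.9
S = 9.4148 mV/unit

9.4148 mV/unit


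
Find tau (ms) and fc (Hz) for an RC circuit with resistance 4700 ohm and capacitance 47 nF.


Time constant: tau = R * C.
tau = 4700 * 4.70e-08 = 0.0002209 s
tau = 0.2209 ms
Cutoff frequency: fc = 1 / (2*pi*R*C).
fc = 1 / (2*pi*0.0002209) = 720.48 Hz

tau = 0.2209 ms, fc = 720.48 Hz


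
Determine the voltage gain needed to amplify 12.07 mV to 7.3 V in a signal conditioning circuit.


Gain = Vout / Vin (converting to same units).
G = 7.3 V / 12.07 mV
G = 7300.0 mV / 12.07 mV
G = 604.81

604.81


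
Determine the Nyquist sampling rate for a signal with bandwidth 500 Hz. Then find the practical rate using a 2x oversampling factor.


By Nyquist theorem, fs_min = 2 * fmax.
fs_min = 2 * 500 = 1000 Hz
Practical rate = 2 * fs_min = 2 * 1000 = 2000 Hz

fs_min = 1000 Hz, fs_practical = 2000 Hz


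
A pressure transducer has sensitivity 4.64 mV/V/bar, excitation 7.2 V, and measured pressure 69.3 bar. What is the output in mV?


Output = sensitivity * Vex * P.
Vout = 4.64 * 7.2 * 69.3
Vout = 33.408 * 69.3
Vout = 2315.17 mV

2315.17 mV


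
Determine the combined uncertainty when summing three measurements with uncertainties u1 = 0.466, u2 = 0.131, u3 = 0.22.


For a sum of independent quantities, uc = sqrt(u1^2 + u2^2 + u3^2).
uc = sqrt(0.466^2 + 0.131^2 + 0.22^2)
uc = sqrt(0.217156 + 0.017161 + 0.0484)
uc = 0.5317

0.5317


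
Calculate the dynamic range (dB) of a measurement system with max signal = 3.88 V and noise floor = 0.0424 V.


Dynamic range = 20 * log10(Vmax / Vnoise).
DR = 20 * log10(3.88 / 0.0424)
DR = 20 * log10(91.51)
DR = 39.23 dB

39.23 dB


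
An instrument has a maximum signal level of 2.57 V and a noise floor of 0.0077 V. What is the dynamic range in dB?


Dynamic range = 20 * log10(Vmax / Vnoise).
DR = 20 * log10(2.57 / 0.0077)
DR = 20 * log10(333.77)
DR = 50.47 dB

50.47 dB


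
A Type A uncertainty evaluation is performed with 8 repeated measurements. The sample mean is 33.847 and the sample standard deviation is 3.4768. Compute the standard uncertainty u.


The standard uncertainty for Type A evaluation is u = s / sqrt(n).
u = 3.4768 / sqrt(8)
u = 3.4768 / 2.8284
u = 1.2292

1.2292


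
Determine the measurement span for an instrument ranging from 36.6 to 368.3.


Span = upper range - lower range.
Span = 368.3 - (36.6)
Span = 331.7

331.7


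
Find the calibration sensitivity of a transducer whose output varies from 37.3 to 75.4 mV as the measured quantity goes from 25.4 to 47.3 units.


Sensitivity = (y2 - y1) / (x2 - x1).
S = (75.4 - 37.3) / (47.3 - 25.4)
S = 38.1 / 21.9
S = 1.7397 mV/unit

1.7397 mV/unit


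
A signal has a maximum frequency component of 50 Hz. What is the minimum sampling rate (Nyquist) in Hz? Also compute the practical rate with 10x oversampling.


By Nyquist theorem, fs_min = 2 * fmax.
fs_min = 2 * 50 = 100 Hz
Practical rate = 10 * fs_min = 10 * 100 = 1000 Hz

fs_min = 100 Hz, fs_practical = 1000 Hz


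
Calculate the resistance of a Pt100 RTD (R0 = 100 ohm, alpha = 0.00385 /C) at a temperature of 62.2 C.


The RTD equation: Rt = R0 * (1 + alpha * T).
Rt = 100 * (1 + 0.00385 * 62.2)
Rt = 100 * (1 + 0.23947)
Rt = 100 * 1.23947
Rt = 123.947 ohm

123.947 ohm
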